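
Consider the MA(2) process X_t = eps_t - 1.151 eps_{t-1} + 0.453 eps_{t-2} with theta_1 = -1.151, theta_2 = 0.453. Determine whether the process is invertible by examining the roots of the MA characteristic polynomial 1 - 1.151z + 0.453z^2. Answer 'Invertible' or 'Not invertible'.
\text{Invertible}

The MA(q) characteristic polynomial is P(z) = 1 - 1.151z + 0.453z^2.
Invertibility requires all roots to lie outside the unit circle, i.e. |z| > 1 for every root.
Set 1 + (-1.151) z + (0.453) z^2 = 0, i.e. a z^2 + b z + c = 0 with a = 0.453, b = -1.151, c = 1.
Discriminant D = b^2 - 4ac = (-1.151)^2 - 4*(0.453)*1 = 1.324801 - (1.812) = -0.487199.
D < 0, so the roots are the complex-conjugate pair z = (-b +/- i sqrt(-D)) / (2a) = 1.2704 +/- 0.7704i.
For a conjugate pair |z|^2 = z * conj(z) = (product of roots) = c/a = 1/(0.453) = 2.207506, so |z| = sqrt(2.207506) = 1.4858 for both roots.
Moduli of all roots: 1.4858, 1.4858.
All moduli strictly greater than 1? Yes.
Verdict: Invertible.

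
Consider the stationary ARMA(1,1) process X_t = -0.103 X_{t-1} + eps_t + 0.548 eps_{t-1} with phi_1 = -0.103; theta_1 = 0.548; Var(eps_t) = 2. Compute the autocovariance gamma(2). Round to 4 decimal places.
\gamma(2) = -0.0874

Multiply the model equation by X_{t-k} and take expectations. With theta_0 = psi_0 = 1 and psi_j the MA(infinity) weights, this gives
  gamma(k) - sum_i phi_i gamma(k-i) = c_k,
  c_k = sigma^2 * sum_{j=k..q} theta_j psi_{j-k}   (c_k = 0 for k > q),
using gamma(-m) = gamma(m).
psi-weights needed (psi_j = theta_j + sum_i phi_i psi_{j-i}):
  psi_1 = theta_1 + phi_1 = 0.548 + (-0.103) = 0.445
Right-hand sides:
  c_0 = sigma^2 (1 + theta_1 psi_1) = 2 * (1 + (0.548)(0.445)) = 2 * 1.24386 = 2.48772
  c_1 = sigma^2 theta_1 = 2 * (0.548) = 1.096
  c_2 = 0
Equations for k = 0 and k = 1 (AR order 1):
  gamma(0) = phi_1 gamma(1) + c_0
  gamma(1) = phi_1 gamma(0) + c_1
Substituting the second into the first: gamma(0) (1 - phi_1^2) = c_0 + phi_1 c_1, so
  gamma(0) = (c_0 + phi_1 c_1) / (1 - phi_1^2) = (2.48772 + (-0.103)(1.096)) / (1 - (-0.103)^2) = 2.374832 / 0.989391 = 2.400297.
  gamma(1) = phi_1 gamma(0) + c_1 = (-0.103)(2.400297) + (1.096) = 0.848769.
For k = 2 (> q): gamma(2) = phi_1 gamma(1) = (-0.103)(0.848769) = -0.087423.
Therefore gamma(2) = -0.0874 (to 4 decimal places).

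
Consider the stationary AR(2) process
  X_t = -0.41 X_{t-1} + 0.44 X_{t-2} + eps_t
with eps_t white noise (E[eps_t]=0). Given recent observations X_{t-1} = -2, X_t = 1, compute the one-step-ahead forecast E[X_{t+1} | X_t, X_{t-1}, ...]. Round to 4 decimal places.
E[X_{t+1} \mid \mathcal F_t] = -1.2900

For an AR(p) model X_t = c + sum_i phi_i X_{t-i} + eps_t, the
one-step-ahead conditional mean is
  E[X_{t+1} | X_t, ...] = c + sum_i phi_i X_{t+1-i}.
Substitute known values:
  E[X_{t+1} | ...] = (-0.41) * (1) + (0.44) * (-2)
                   = -1.2900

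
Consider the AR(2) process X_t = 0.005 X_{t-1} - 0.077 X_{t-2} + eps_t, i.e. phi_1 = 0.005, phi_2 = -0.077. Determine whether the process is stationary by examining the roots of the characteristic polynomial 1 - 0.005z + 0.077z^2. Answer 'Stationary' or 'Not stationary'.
\text{Stationary}

The AR(p) characteristic polynomial is P(z) = 1 - 0.005z + 0.077z^2.
Stationarity requires all roots to lie outside the unit circle, i.e. |z| > 1 for every root.
Set 1 + (-0.005) z + (0.077) z^2 = 0, i.e. a z^2 + b z + c = 0 with a = 0.077, b = -0.005, c = 1.
Discriminant D = b^2 - 4ac = (-0.005)^2 - 4*(0.077)*1 = 0.000025 - (0.308) = -0.307975.
D < 0, so the roots are the complex-conjugate pair z = (-b +/- i sqrt(-D)) / (2a) = 0.0325 +/- 3.6036i.
For a conjugate pair |z|^2 = z * conj(z) = (product of roots) = c/a = 1/(0.077) = 12.987013, so |z| = sqrt(12.987013) = 3.6037 for both roots.
Moduli of all roots: 3.6037, 3.6037.
All moduli strictly greater than 1? Yes.
Verdict: Stationary.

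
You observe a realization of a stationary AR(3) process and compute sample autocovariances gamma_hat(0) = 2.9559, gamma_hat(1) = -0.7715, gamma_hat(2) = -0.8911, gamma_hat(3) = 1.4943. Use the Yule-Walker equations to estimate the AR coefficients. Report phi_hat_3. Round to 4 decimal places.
\hat\phi_{3} = 0.3720

The Yule-Walker equations for an AR(p) process read, in matrix form,
  Gamma_p phi = r_p,   with   (Gamma_p)_{ij} = gamma(|i - j|),
                       (r_p)_i = gamma(i),   i,j = 1..p.
Substitute the sample gammas (Toeplitz matrix and right-hand side of size 3):
  Gamma_p = [[2.9559, -0.7715, -0.8911], [-0.7715, 2.9559, -0.7715], [-0.8911, -0.7715, 2.9559]]
  r_p     = [-0.7715, -0.8911, 1.4943]
Written out (R1..R3):
  (R1) 2.9559 phi_1 - 0.7715 phi_2 - 0.8911 phi_3 = -0.7715
  (R2) -0.7715 phi_1 + 2.9559 phi_2 - 0.7715 phi_3 = -0.8911
  (R3) -0.8911 phi_1 - 0.7715 phi_2 + 2.9559 phi_3 = 1.4943
Gaussian elimination:
  R2 <- R2 - (-0.7715/2.9559) R1 = R2 - (-0.261003) R1:  2.754536 phi_2 - 1.00408 phi_3 = -1.092464
  R3 <- R3 - (-0.8911/2.9559) R1 = R3 - (-0.301465) R1:  -1.00408 phi_2 + 2.687265 phi_3 = 1.26172
  R3 <- R3 - (-1.00408/2.754536) R2 = R3 - (-0.364519) R2:  2.321259 phi_3 = 0.863496
Back-substitution:
  phi_hat_3 = 0.863496 / 2.321259 = 0.371995
  phi_hat_2 = (-1.092464 - (-1.00408)(0.371995)) / 2.754536 = -0.261006
  phi_hat_1 = (-0.7715 - (-0.7715)(-0.261006) - (-0.8911)(0.371995)) / 2.9559 = -0.216984
So phi_hat = [-0.2170, -0.2610, 0.3720].
Therefore phi_hat_3 = 0.3720.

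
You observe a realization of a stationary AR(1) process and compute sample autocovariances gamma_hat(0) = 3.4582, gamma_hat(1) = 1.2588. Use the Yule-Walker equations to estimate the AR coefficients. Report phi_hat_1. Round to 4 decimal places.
\hat\phi_{1} = 0.3640

The Yule-Walker equations for an AR(p) process read, in matrix form,
  Gamma_p phi = r_p,   with   (Gamma_p)_{ij} = gamma(|i - j|),
                       (r_p)_i = gamma(i),   i,j = 1..p.
Substitute the sample gammas (Toeplitz matrix and right-hand side of size 1):
  Gamma_p = [[3.4582]]
  r_p     = [1.2588]
With p = 1 this is the single equation gamma(0) phi_1 = gamma(1):
  phi_hat_1 = gamma(1) / gamma(0) = 1.2588 / 3.4582 = 0.3640.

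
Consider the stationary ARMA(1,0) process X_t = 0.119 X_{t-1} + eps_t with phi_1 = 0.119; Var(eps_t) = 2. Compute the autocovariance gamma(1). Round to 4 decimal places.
\gamma(1) = 0.2414

Multiply the model equation by X_{t-k} and take expectations. With theta_0 = psi_0 = 1 and psi_j the MA(infinity) weights, this gives
  gamma(k) - sum_i phi_i gamma(k-i) = c_k,
  c_k = sigma^2 * sum_{j=k..q} theta_j psi_{j-k}   (c_k = 0 for k > q),
using gamma(-m) = gamma(m).
Pure AR (q = 0): c_0 = sigma^2 = 2, c_k = 0 for k >= 1.
Equations for k = 0 and k = 1 (AR order 1):
  gamma(0) = phi_1 gamma(1) + c_0
  gamma(1) = phi_1 gamma(0) + c_1
Substituting the second into the first: gamma(0) (1 - phi_1^2) = c_0 + phi_1 c_1, so
  gamma(0) = c_0 / (1 - phi_1^2) = 2 / (1 - (0.119)^2) = 2 / 0.985839 = 2.028729.
  gamma(1) = phi_1 gamma(0) = (0.119)(2.028729) = 0.241419.
Therefore gamma(1) = 0.2414 (to 4 decimal places).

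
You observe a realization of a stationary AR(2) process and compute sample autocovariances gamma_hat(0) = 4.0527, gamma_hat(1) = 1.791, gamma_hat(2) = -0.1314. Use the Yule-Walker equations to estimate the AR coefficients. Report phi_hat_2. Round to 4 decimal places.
\hat\phi_{2} = -0.2830

The Yule-Walker equations for an AR(p) process read, in matrix form,
  Gamma_p phi = r_p,   with   (Gamma_p)_{ij} = gamma(|i - j|),
                       (r_p)_i = gamma(i),   i,j = 1..p.
Substitute the sample gammas (Toeplitz matrix and right-hand side of size 2):
  Gamma_p = [[4.0527, 1.791], [1.791, 4.0527]]
  r_p     = [1.791, -0.1314]
Written out:
  4.0527 phi_1 + 1.791 phi_2 = 1.791
  1.791 phi_1 + 4.0527 phi_2 = -0.1314
Solve by Cramer's rule:
  det = gamma(0)^2 - gamma(1)^2 = (4.0527)^2 - (1.791)^2 = 16.42437729 - 3.207681 = 13.21669629
  phi_hat_1 = [gamma(1) gamma(0) - gamma(1) gamma(2)] / det = [(1.791)(4.0527) - (1.791)(-0.1314)] / 13.21669629 = 7.4937231 / 13.21669629 = 0.567
  phi_hat_2 = [gamma(0) gamma(2) - gamma(1)^2] / det = [(4.0527)(-0.1314) - (1.791)^2] / 13.21669629 = -3.74020578 / 13.21669629 = -0.283
So phi_hat = [0.5670, -0.2830].
Therefore phi_hat_2 = -0.2830.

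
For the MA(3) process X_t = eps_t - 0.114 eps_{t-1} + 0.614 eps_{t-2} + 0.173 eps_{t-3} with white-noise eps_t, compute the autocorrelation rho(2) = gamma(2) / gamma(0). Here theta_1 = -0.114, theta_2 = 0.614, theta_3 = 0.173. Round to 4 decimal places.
\rho(2) = 0.4185

For an MA(q) process with theta_0 = 1, the autocovariance is
  gamma(k) = sigma^2 * sum_{i=0..q-k} theta_i * theta_{i+k},
and rho(k) = gamma(k) / gamma(0). Sigma^2 cancels.
  numerator   = (1)*(0.614) + (-0.114)*(0.173) = 0.594278.
  denominator = (1)^2 + (-0.114)^2 + (0.614)^2 + (0.173)^2 = 1.419921.
  rho(2) = 0.594278 / 1.419921 = 0.4185.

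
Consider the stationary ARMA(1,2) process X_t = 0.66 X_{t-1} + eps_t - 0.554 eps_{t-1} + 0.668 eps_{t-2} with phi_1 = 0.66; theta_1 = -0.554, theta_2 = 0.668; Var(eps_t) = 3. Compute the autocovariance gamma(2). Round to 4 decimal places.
\gamma(2) = 3.6297

Multiply the model equation by X_{t-k} and take expectations. With theta_0 = psi_0 = 1 and psi_j the MA(infinity) weights, this gives
  gamma(k) - sum_i phi_i gamma(k-i) = c_k,
  c_k = sigma^2 * sum_{j=k..q} theta_j psi_{j-k}   (c_k = 0 for k > q),
using gamma(-m) = gamma(m).
psi-weights needed (psi_j = theta_j + sum_i phi_i psi_{j-i}):
  psi_1 = theta_1 + phi_1 = -0.554 + (0.66) = 0.106
  psi_2 = theta_2 + phi_1 psi_1 = 0.668 + (0.66)(0.106) = 0.73796
Right-hand sides:
  c_0 = sigma^2 (1 + theta_1 psi_1 + theta_2 psi_2) = 3 * (1 + (-0.554)(0.106) + (0.668)(0.73796)) = 3 * 1.434233 = 4.3027
  c_1 = sigma^2 (theta_1 + theta_2 psi_1) = 3 * (-0.554 + (0.668)(0.106)) = -1.449576
  c_2 = sigma^2 theta_2 = 3 * (0.668) = 2.004
Equations for k = 0 and k = 1 (AR order 1):
  gamma(0) = phi_1 gamma(1) + c_0
  gamma(1) = phi_1 gamma(0) + c_1
Substituting the second into the first: gamma(0) (1 - phi_1^2) = c_0 + phi_1 c_1, so
  gamma(0) = (c_0 + phi_1 c_1) / (1 - phi_1^2) = (4.3027 + (0.66)(-1.449576)) / (1 - (0.66)^2) = 3.34598 / 0.5644 = 5.928384.
  gamma(1) = phi_1 gamma(0) + c_1 = (0.66)(5.928384) + (-1.449576) = 2.463157.
For k = 2: gamma(2) = phi_1 gamma(1) + c_2
  = (0.66)(2.463157) + (2.004) = 3.629684.
Therefore gamma(2) = 3.6297 (to 4 decimal places).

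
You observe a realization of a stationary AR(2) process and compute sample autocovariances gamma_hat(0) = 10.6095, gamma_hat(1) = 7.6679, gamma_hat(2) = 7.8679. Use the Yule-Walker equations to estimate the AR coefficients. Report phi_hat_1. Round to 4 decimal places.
\hat\phi_{1} = 0.3910

The Yule-Walker equations for an AR(p) process read, in matrix form,
  Gamma_p phi = r_p,   with   (Gamma_p)_{ij} = gamma(|i - j|),
                       (r_p)_i = gamma(i),   i,j = 1..p.
Substitute the sample gammas (Toeplitz matrix and right-hand side of size 2):
  Gamma_p = [[10.6095, 7.6679], [7.6679, 10.6095]]
  r_p     = [7.6679, 7.8679]
Written out:
  10.6095 phi_1 + 7.6679 phi_2 = 7.6679
  7.6679 phi_1 + 10.6095 phi_2 = 7.8679
Solve by Cramer's rule:
  det = gamma(0)^2 - gamma(1)^2 = (10.6095)^2 - (7.6679)^2 = 112.56149025 - 58.79669041 = 53.76479984
  phi_hat_1 = [gamma(1) gamma(0) - gamma(1) gamma(2)] / det = [(7.6679)(10.6095) - (7.6679)(7.8679)] / 53.76479984 = 21.02231464 / 53.76479984 = 0.391
  phi_hat_2 = [gamma(0) gamma(2) - gamma(1)^2] / det = [(10.6095)(7.8679) - (7.6679)^2] / 53.76479984 = 24.67779464 / 53.76479984 = 0.459
So phi_hat = [0.3910, 0.4590].
Therefore phi_hat_1 = 0.3910.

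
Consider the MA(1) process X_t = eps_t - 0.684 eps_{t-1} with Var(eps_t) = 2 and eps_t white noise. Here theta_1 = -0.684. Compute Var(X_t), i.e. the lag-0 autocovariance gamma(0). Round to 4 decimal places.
\gamma(0) = 2.9357

For an MA(q) process X_t = eps_t + sum_i theta_i eps_{t-i} with
Var(eps_t) = sigma^2, the variance is
  gamma(0) = sigma^2 * (1 + sum_i theta_i^2).
  sum_i theta_i^2 = (-0.684)^2 = 0.467856.
  gamma(0) = 2 * (1 + 0.467856) = 2 * 1.467856 = 2.935712, which rounds to 2.9357.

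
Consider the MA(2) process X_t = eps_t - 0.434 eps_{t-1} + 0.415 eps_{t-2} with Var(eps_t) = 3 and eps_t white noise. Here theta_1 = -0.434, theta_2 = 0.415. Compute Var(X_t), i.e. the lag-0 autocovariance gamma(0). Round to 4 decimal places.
\gamma(0) = 4.0817

For an MA(q) process X_t = eps_t + sum_i theta_i eps_{t-i} with
Var(eps_t) = sigma^2, the variance is
  gamma(0) = sigma^2 * (1 + sum_i theta_i^2).
  sum_i theta_i^2 = (-0.434)^2 + (0.415)^2 = 0.188356 + 0.172225 = 0.360581.
  gamma(0) = 3 * (1 + 0.360581) = 3 * 1.360581 = 4.081743, which rounds to 4.0817.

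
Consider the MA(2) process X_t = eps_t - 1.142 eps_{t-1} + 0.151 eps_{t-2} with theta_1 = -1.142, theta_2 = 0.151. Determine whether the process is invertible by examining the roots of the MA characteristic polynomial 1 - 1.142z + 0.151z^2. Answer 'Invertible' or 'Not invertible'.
\text{Invertible}

The MA(q) characteristic polynomial is P(z) = 1 - 1.142z + 0.151z^2.
Invertibility requires all roots to lie outside the unit circle, i.e. |z| > 1 for every root.
Set 1 + (-1.142) z + (0.151) z^2 = 0, i.e. a z^2 + b z + c = 0 with a = 0.151, b = -1.142, c = 1.
Discriminant D = b^2 - 4ac = (-1.142)^2 - 4*(0.151)*1 = 1.304164 - (0.604) = 0.700164.
D >= 0, so the roots are real: z = (-b +/- sqrt(D)) / (2a) = (1.142 +/- 0.836758) / (0.302).
  z_1 = (1.142 + 0.836758) / (0.302) = 6.5522,   |z_1| = 6.5522.
  z_2 = (1.142 - 0.836758) / (0.302) = 1.0107,   |z_2| = 1.0107.
Moduli of all roots: 6.5522, 1.0107.
All moduli strictly greater than 1? Yes.
Verdict: Invertible.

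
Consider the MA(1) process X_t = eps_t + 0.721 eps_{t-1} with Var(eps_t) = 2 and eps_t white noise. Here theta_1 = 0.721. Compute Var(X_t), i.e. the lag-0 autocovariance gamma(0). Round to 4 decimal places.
\gamma(0) = 3.0397

For an MA(q) process X_t = eps_t + sum_i theta_i eps_{t-i} with
Var(eps_t) = sigma^2, the variance is
  gamma(0) = sigma^2 * (1 + sum_i theta_i^2).
  sum_i theta_i^2 = (0.721)^2 = 0.519841.
  gamma(0) = 2 * (1 + 0.519841) = 2 * 1.519841 = 3.039682, which rounds to 3.0397.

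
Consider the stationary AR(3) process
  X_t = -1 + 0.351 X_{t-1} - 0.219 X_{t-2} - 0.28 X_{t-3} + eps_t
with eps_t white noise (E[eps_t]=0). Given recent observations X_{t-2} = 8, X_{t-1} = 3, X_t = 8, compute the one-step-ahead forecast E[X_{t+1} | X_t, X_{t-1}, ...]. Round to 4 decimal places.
E[X_{t+1} \mid \mathcal F_t] = -1.0890

For an AR(p) model X_t = c + sum_i phi_i X_{t-i} + eps_t, the
one-step-ahead conditional mean is
  E[X_{t+1} | X_t, ...] = c + sum_i phi_i X_{t+1-i}.
Substitute known values:
  E[X_{t+1} | ...] = -1 + (0.351) * (8) + (-0.219) * (3) + (-0.28) * (8)
                   = -1.0890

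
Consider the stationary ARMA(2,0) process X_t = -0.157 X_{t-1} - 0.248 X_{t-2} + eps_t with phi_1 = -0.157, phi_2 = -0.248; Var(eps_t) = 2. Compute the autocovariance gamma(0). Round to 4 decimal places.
\gamma(0) = 2.1653

Multiply the model equation by X_{t-k} and take expectations. With theta_0 = psi_0 = 1 and psi_j the MA(infinity) weights, this gives
  gamma(k) - sum_i phi_i gamma(k-i) = c_k,
  c_k = sigma^2 * sum_{j=k..q} theta_j psi_{j-k}   (c_k = 0 for k > q),
using gamma(-m) = gamma(m).
Pure AR (q = 0): c_0 = sigma^2 = 2, c_k = 0 for k >= 1.
Equations for k = 0, 1, 2 (AR order 2, c_2 = 0):
  (E0) gamma(0) = phi_1 gamma(1) + phi_2 gamma(2) + c_0
  (E1) gamma(1) = phi_1 gamma(0) + phi_2 gamma(1) + c_1
  (E2) gamma(2) = phi_1 gamma(1) + phi_2 gamma(0)
From (E1): gamma(1) = A gamma(0) + B with
  A = phi_1 / (1 - phi_2) = -0.157 / 1.248 = -0.125801,   B = c_1 / (1 - phi_2) = 0 / 1.248 = 0.
Insert (E2) into (E0): gamma(0) (1 - phi_2^2) = phi_1 (1 + phi_2) gamma(1) + c_0.
  phi_1 (1 + phi_2) = (-0.157)(0.752) = -0.118064,   1 - phi_2^2 = 0.938496.
Replace gamma(1) by A gamma(0) + B and collect gamma(0):
  gamma(0) [0.938496 - (-0.118064)(-0.125801)] = c_0 = 2
  gamma(0) * 0.923643 = 2
  gamma(0) = 2 / 0.923643 = 2.165338.
Therefore gamma(0) = 2.1653 (to 4 decimal places).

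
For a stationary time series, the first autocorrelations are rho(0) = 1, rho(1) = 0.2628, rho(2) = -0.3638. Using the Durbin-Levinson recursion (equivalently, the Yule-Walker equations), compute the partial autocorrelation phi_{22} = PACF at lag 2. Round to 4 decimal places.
\phi_{22} = -0.4650

The PACF at lag k is phi_{kk}, the last component of the solution
to the Yule-Walker system G_k phi = r_k where
  (G_k)_{ij} = rho(|i - j|), (r_k)_i = rho(i), i,j = 1..k.
Equivalently, Durbin-Levinson gives phi_{kk} iteratively:
  phi_{11} = rho(1)
  phi_{kk} = [rho(k) - sum_{j=1..k-1} phi_{k-1,j} rho(k-j)]
            / [1 - sum_{j=1..k-1} phi_{k-1,j} rho(j)],
  phi_{k,j} = phi_{k-1,j} - phi_{kk} phi_{k-1,k-j},  j = 1..k-1.
Step k = 1:
  phi_11 = rho(1) = 0.2628.
Step k = 2:
  phi_22 = [rho(2) - phi_11 rho(1)] / [1 - phi_11 rho(1)] = [-0.3638 - (0.2628)(0.2628)] / [1 - (0.2628)(0.2628)]
         = -0.43286384 / 0.93093616 = -0.465.
Therefore phi_{22} = -0.4650.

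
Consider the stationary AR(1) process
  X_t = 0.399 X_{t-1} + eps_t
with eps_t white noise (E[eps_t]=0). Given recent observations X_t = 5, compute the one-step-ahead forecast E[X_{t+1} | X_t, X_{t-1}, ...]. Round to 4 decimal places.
E[X_{t+1} \mid \mathcal F_t] = 1.9950

For an AR(p) model X_t = c + sum_i phi_i X_{t-i} + eps_t, the
one-step-ahead conditional mean is
  E[X_{t+1} | X_t, ...] = c + sum_i phi_i X_{t+1-i}.
Substitute known values:
  E[X_{t+1} | ...] = (0.399) * (5)
                   = 1.9950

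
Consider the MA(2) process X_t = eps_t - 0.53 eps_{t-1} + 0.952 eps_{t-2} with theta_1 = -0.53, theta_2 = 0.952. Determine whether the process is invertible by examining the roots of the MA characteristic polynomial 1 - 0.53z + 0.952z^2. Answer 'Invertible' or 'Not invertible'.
\text{Invertible}

The MA(q) characteristic polynomial is P(z) = 1 - 0.53z + 0.952z^2.
Invertibility requires all roots to lie outside the unit circle, i.e. |z| > 1 for every root.
Set 1 + (-0.53) z + (0.952) z^2 = 0, i.e. a z^2 + b z + c = 0 with a = 0.952, b = -0.53, c = 1.
Discriminant D = b^2 - 4ac = (-0.53)^2 - 4*(0.952)*1 = 0.2809 - (3.808) = -3.5271.
D < 0, so the roots are the complex-conjugate pair z = (-b +/- i sqrt(-D)) / (2a) = 0.2784 +/- 0.9864i.
For a conjugate pair |z|^2 = z * conj(z) = (product of roots) = c/a = 1/(0.952) = 1.05042, so |z| = sqrt(1.05042) = 1.0249 for both roots.
Moduli of all roots: 1.0249, 1.0249.
All moduli strictly greater than 1? Yes.
Verdict: Invertible.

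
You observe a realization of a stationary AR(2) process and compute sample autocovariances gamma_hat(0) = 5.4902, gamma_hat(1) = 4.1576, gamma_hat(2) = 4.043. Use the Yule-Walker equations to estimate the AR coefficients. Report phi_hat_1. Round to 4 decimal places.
\hat\phi_{1} = 0.4680

The Yule-Walker equations for an AR(p) process read, in matrix form,
  Gamma_p phi = r_p,   with   (Gamma_p)_{ij} = gamma(|i - j|),
                       (r_p)_i = gamma(i),   i,j = 1..p.
Substitute the sample gammas (Toeplitz matrix and right-hand side of size 2):
  Gamma_p = [[5.4902, 4.1576], [4.1576, 5.4902]]
  r_p     = [4.1576, 4.043]
Written out:
  5.4902 phi_1 + 4.1576 phi_2 = 4.1576
  4.1576 phi_1 + 5.4902 phi_2 = 4.043
Solve by Cramer's rule:
  det = gamma(0)^2 - gamma(1)^2 = (5.4902)^2 - (4.1576)^2 = 30.14229604 - 17.28563776 = 12.85665828
  phi_hat_1 = [gamma(1) gamma(0) - gamma(1) gamma(2)] / det = [(4.1576)(5.4902) - (4.1576)(4.043)] / 12.85665828 = 6.01687872 / 12.85665828 = 0.468
  phi_hat_2 = [gamma(0) gamma(2) - gamma(1)^2] / det = [(5.4902)(4.043) - (4.1576)^2] / 12.85665828 = 4.91124084 / 12.85665828 = 0.382
So phi_hat = [0.4680, 0.3820].
Therefore phi_hat_1 = 0.4680.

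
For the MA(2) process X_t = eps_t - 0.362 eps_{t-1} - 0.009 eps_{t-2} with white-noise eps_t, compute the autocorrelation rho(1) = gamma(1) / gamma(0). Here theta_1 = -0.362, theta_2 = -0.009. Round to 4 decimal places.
\rho(1) = -0.3172

For an MA(q) process with theta_0 = 1, the autocovariance is
  gamma(k) = sigma^2 * sum_{i=0..q-k} theta_i * theta_{i+k},
and rho(k) = gamma(k) / gamma(0). Sigma^2 cancels.
  numerator   = (1)*(-0.362) + (-0.362)*(-0.009) = -0.358742.
  denominator = (1)^2 + (-0.362)^2 + (-0.009)^2 = 1.131125.
  rho(1) = -0.358742 / 1.131125 = -0.3172.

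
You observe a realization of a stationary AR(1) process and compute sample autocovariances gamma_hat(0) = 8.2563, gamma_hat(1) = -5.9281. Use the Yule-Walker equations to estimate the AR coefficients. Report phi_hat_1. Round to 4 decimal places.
\hat\phi_{1} = -0.7180

The Yule-Walker equations for an AR(p) process read, in matrix form,
  Gamma_p phi = r_p,   with   (Gamma_p)_{ij} = gamma(|i - j|),
                       (r_p)_i = gamma(i),   i,j = 1..p.
Substitute the sample gammas (Toeplitz matrix and right-hand side of size 1):
  Gamma_p = [[8.2563]]
  r_p     = [-5.9281]
With p = 1 this is the single equation gamma(0) phi_1 = gamma(1):
  phi_hat_1 = gamma(1) / gamma(0) = -5.9281 / 8.2563 = -0.7180.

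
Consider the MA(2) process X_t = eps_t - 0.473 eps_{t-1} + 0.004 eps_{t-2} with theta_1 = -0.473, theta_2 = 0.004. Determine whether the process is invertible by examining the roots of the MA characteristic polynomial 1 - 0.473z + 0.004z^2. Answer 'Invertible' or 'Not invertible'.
\text{Invertible}

The MA(q) characteristic polynomial is P(z) = 1 - 0.473z + 0.004z^2.
Invertibility requires all roots to lie outside the unit circle, i.e. |z| > 1 for every root.
Set 1 + (-0.473) z + (0.004) z^2 = 0, i.e. a z^2 + b z + c = 0 with a = 0.004, b = -0.473, c = 1.
Discriminant D = b^2 - 4ac = (-0.473)^2 - 4*(0.004)*1 = 0.223729 - (0.016) = 0.207729.
D >= 0, so the roots are real: z = (-b +/- sqrt(D)) / (2a) = (0.473 +/- 0.455773) / (0.008).
  z_1 = (0.473 + 0.455773) / (0.008) = 116.0966,   |z_1| = 116.0966.
  z_2 = (0.473 - 0.455773) / (0.008) = 2.1534,   |z_2| = 2.1534.
Moduli of all roots: 116.0966, 2.1534.
All moduli strictly greater than 1? Yes.
Verdict: Invertible.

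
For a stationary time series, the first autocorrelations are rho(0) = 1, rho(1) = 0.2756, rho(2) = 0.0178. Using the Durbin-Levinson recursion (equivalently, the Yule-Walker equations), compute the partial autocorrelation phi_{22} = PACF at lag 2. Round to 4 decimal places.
\phi_{22} = -0.0629

The PACF at lag k is phi_{kk}, the last component of the solution
to the Yule-Walker system G_k phi = r_k where
  (G_k)_{ij} = rho(|i - j|), (r_k)_i = rho(i), i,j = 1..k.
Equivalently, Durbin-Levinson gives phi_{kk} iteratively:
  phi_{11} = rho(1)
  phi_{kk} = [rho(k) - sum_{j=1..k-1} phi_{k-1,j} rho(k-j)]
            / [1 - sum_{j=1..k-1} phi_{k-1,j} rho(j)],
  phi_{k,j} = phi_{k-1,j} - phi_{kk} phi_{k-1,k-j},  j = 1..k-1.
Step k = 1:
  phi_11 = rho(1) = 0.2756.
Step k = 2:
  phi_22 = [rho(2) - phi_11 rho(1)] / [1 - phi_11 rho(1)] = [0.0178 - (0.2756)(0.2756)] / [1 - (0.2756)(0.2756)]
         = -0.05815536 / 0.92404464 = -0.0629.
Therefore phi_{22} = -0.0629.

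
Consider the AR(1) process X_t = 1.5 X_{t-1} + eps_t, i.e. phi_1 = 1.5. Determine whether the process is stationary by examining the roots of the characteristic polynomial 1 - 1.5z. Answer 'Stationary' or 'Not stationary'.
\text{Not stationary}

The AR(p) characteristic polynomial is P(z) = 1 - 1.5z.
Stationarity requires all roots to lie outside the unit circle, i.e. |z| > 1 for every root.
This is linear in z: 1 + (-1.5) z = 0  =>  z = -1/(-1.5) = 0.666667,  |z| = 0.666667.
Moduli of all roots: 0.6667.
All moduli strictly greater than 1? No.
Verdict: Not stationary.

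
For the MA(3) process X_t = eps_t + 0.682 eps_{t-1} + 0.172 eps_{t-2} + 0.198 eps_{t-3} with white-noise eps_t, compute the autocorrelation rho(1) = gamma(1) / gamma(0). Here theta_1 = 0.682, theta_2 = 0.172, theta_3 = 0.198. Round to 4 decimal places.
\rho(1) = 0.5433

For an MA(q) process with theta_0 = 1, the autocovariance is
  gamma(k) = sigma^2 * sum_{i=0..q-k} theta_i * theta_{i+k},
and rho(k) = gamma(k) / gamma(0). Sigma^2 cancels.
  numerator   = (1)*(0.682) + (0.682)*(0.172) + (0.172)*(0.198) = 0.83336.
  denominator = (1)^2 + (0.682)^2 + (0.172)^2 + (0.198)^2 = 1.533912.
  rho(1) = 0.83336 / 1.533912 = 0.5433.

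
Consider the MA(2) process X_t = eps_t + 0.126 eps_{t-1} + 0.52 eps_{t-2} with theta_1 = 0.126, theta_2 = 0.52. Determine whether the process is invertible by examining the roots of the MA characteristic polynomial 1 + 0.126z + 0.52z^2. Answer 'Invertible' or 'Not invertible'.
\text{Invertible}

The MA(q) characteristic polynomial is P(z) = 1 + 0.126z + 0.52z^2.
Invertibility requires all roots to lie outside the unit circle, i.e. |z| > 1 for every root.
Set 1 + (0.126) z + (0.52) z^2 = 0, i.e. a z^2 + b z + c = 0 with a = 0.52, b = 0.126, c = 1.
Discriminant D = b^2 - 4ac = (0.126)^2 - 4*(0.52)*1 = 0.015876 - (2.08) = -2.064124.
D < 0, so the roots are the complex-conjugate pair z = (-b +/- i sqrt(-D)) / (2a) = -0.1212 +/- 1.3814i.
For a conjugate pair |z|^2 = z * conj(z) = (product of roots) = c/a = 1/(0.52) = 1.923077, so |z| = sqrt(1.923077) = 1.3868 for both roots.
Moduli of all roots: 1.3868, 1.3868.
All moduli strictly greater than 1? Yes.
Verdict: Invertible.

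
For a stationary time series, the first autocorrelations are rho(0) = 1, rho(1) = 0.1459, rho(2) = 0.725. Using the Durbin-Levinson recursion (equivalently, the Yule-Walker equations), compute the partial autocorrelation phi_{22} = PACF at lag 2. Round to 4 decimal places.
\phi_{22} = 0.7190

The PACF at lag k is phi_{kk}, the last component of the solution
to the Yule-Walker system G_k phi = r_k where
  (G_k)_{ij} = rho(|i - j|), (r_k)_i = rho(i), i,j = 1..k.
Equivalently, Durbin-Levinson gives phi_{kk} iteratively:
  phi_{11} = rho(1)
  phi_{kk} = [rho(k) - sum_{j=1..k-1} phi_{k-1,j} rho(k-j)]
            / [1 - sum_{j=1..k-1} phi_{k-1,j} rho(j)],
  phi_{k,j} = phi_{k-1,j} - phi_{kk} phi_{k-1,k-j},  j = 1..k-1.
Step k = 1:
  phi_11 = rho(1) = 0.1459.
Step k = 2:
  phi_22 = [rho(2) - phi_11 rho(1)] / [1 - phi_11 rho(1)] = [0.725 - (0.1459)(0.1459)] / [1 - (0.1459)(0.1459)]
         = 0.70371319 / 0.97871319 = 0.719.
Therefore phi_{22} = 0.7190.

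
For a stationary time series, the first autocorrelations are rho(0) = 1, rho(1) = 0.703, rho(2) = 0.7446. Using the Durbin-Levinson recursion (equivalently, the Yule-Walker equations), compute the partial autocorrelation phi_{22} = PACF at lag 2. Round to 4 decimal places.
\phi_{22} = 0.4950

The PACF at lag k is phi_{kk}, the last component of the solution
to the Yule-Walker system G_k phi = r_k where
  (G_k)_{ij} = rho(|i - j|), (r_k)_i = rho(i), i,j = 1..k.
Equivalently, Durbin-Levinson gives phi_{kk} iteratively:
  phi_{11} = rho(1)
  phi_{kk} = [rho(k) - sum_{j=1..k-1} phi_{k-1,j} rho(k-j)]
            / [1 - sum_{j=1..k-1} phi_{k-1,j} rho(j)],
  phi_{k,j} = phi_{k-1,j} - phi_{kk} phi_{k-1,k-j},  j = 1..k-1.
Step k = 1:
  phi_11 = rho(1) = 0.703.
Step k = 2:
  phi_22 = [rho(2) - phi_11 rho(1)] / [1 - phi_11 rho(1)] = [0.7446 - (0.703)(0.703)] / [1 - (0.703)(0.703)]
         = 0.250391 / 0.505791 = 0.495.
Therefore phi_{22} = 0.4950.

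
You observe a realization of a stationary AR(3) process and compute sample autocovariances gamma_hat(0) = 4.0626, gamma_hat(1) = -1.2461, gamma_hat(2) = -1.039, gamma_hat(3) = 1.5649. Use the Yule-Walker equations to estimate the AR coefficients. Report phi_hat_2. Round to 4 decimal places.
\hat\phi_{2} = -0.2990

The Yule-Walker equations for an AR(p) process read, in matrix form,
  Gamma_p phi = r_p,   with   (Gamma_p)_{ij} = gamma(|i - j|),
                       (r_p)_i = gamma(i),   i,j = 1..p.
Substitute the sample gammas (Toeplitz matrix and right-hand side of size 3):
  Gamma_p = [[4.0626, -1.2461, -1.039], [-1.2461, 4.0626, -1.2461], [-1.039, -1.2461, 4.0626]]
  r_p     = [-1.2461, -1.039, 1.5649]
Written out (R1..R3):
  (R1) 4.0626 phi_1 - 1.2461 phi_2 - 1.039 phi_3 = -1.2461
  (R2) -1.2461 phi_1 + 4.0626 phi_2 - 1.2461 phi_3 = -1.039
  (R3) -1.039 phi_1 - 1.2461 phi_2 + 4.0626 phi_3 = 1.5649
Gaussian elimination:
  R2 <- R2 - (-1.2461/4.0626) R1 = R2 - (-0.306725) R1:  3.68039 phi_2 - 1.564787 phi_3 = -1.42121
  R3 <- R3 - (-1.039/4.0626) R1 = R3 - (-0.255748) R1:  -1.564787 phi_2 + 3.796878 phi_3 = 1.246213
  R3 <- R3 - (-1.564787/3.68039) R2 = R3 - (-0.425169) R2:  3.13158 phi_3 = 0.641959
Back-substitution:
  phi_hat_3 = 0.641959 / 3.13158 = 0.204995
  phi_hat_2 = (-1.42121 - (-1.564787)(0.204995)) / 3.68039 = -0.299
  phi_hat_1 = (-1.2461 - (-1.2461)(-0.299) - (-1.039)(0.204995)) / 4.0626 = -0.346008
So phi_hat = [-0.3460, -0.2990, 0.2050].
Therefore phi_hat_2 = -0.2990.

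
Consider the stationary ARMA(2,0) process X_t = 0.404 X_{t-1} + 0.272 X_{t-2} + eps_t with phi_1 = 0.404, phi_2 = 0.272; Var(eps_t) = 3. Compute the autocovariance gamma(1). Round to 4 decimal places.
\gamma(1) = 2.5979

Multiply the model equation by X_{t-k} and take expectations. With theta_0 = psi_0 = 1 and psi_j the MA(infinity) weights, this gives
  gamma(k) - sum_i phi_i gamma(k-i) = c_k,
  c_k = sigma^2 * sum_{j=k..q} theta_j psi_{j-k}   (c_k = 0 for k > q),
using gamma(-m) = gamma(m).
Pure AR (q = 0): c_0 = sigma^2 = 3, c_k = 0 for k >= 1.
Equations for k = 0, 1, 2 (AR order 2, c_2 = 0):
  (E0) gamma(0) = phi_1 gamma(1) + phi_2 gamma(2) + c_0
  (E1) gamma(1) = phi_1 gamma(0) + phi_2 gamma(1) + c_1
  (E2) gamma(2) = phi_1 gamma(1) + phi_2 gamma(0)
From (E1): gamma(1) = A gamma(0) + B with
  A = phi_1 / (1 - phi_2) = 0.404 / 0.728 = 0.554945,   B = c_1 / (1 - phi_2) = 0 / 0.728 = 0.
Insert (E2) into (E0): gamma(0) (1 - phi_2^2) = phi_1 (1 + phi_2) gamma(1) + c_0.
  phi_1 (1 + phi_2) = (0.404)(1.272) = 0.513888,   1 - phi_2^2 = 0.926016.
Replace gamma(1) by A gamma(0) + B and collect gamma(0):
  gamma(0) [0.926016 - (0.513888)(0.554945)] = c_0 = 3
  gamma(0) * 0.640836 = 3
  gamma(0) = 3 / 0.640836 = 4.681382.
  gamma(1) = A gamma(0) = (0.554945)(4.681382) = 2.59791.
Therefore gamma(1) = 2.5979 (to 4 decimal places).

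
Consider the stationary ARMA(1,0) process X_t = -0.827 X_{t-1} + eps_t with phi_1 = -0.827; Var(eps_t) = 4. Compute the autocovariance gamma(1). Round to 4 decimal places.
\gamma(1) = -10.4660

Multiply the model equation by X_{t-k} and take expectations. With theta_0 = psi_0 = 1 and psi_j the MA(infinity) weights, this gives
  gamma(k) - sum_i phi_i gamma(k-i) = c_k,
  c_k = sigma^2 * sum_{j=k..q} theta_j psi_{j-k}   (c_k = 0 for k > q),
using gamma(-m) = gamma(m).
Pure AR (q = 0): c_0 = sigma^2 = 4, c_k = 0 for k >= 1.
Equations for k = 0 and k = 1 (AR order 1):
  gamma(0) = phi_1 gamma(1) + c_0
  gamma(1) = phi_1 gamma(0) + c_1
Substituting the second into the first: gamma(0) (1 - phi_1^2) = c_0 + phi_1 c_1, so
  gamma(0) = c_0 / (1 - phi_1^2) = 4 / (1 - (-0.827)^2) = 4 / 0.316071 = 12.655384.
  gamma(1) = phi_1 gamma(0) = (-0.827)(12.655384) = -10.466003.
Therefore gamma(1) = -10.4660 (to 4 decimal places).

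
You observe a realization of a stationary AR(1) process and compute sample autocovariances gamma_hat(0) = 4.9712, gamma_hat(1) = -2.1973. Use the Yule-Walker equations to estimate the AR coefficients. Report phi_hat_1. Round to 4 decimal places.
\hat\phi_{1} = -0.4420

The Yule-Walker equations for an AR(p) process read, in matrix form,
  Gamma_p phi = r_p,   with   (Gamma_p)_{ij} = gamma(|i - j|),
                       (r_p)_i = gamma(i),   i,j = 1..p.
Substitute the sample gammas (Toeplitz matrix and right-hand side of size 1):
  Gamma_p = [[4.9712]]
  r_p     = [-2.1973]
With p = 1 this is the single equation gamma(0) phi_1 = gamma(1):
  phi_hat_1 = gamma(1) / gamma(0) = -2.1973 / 4.9712 = -0.4420.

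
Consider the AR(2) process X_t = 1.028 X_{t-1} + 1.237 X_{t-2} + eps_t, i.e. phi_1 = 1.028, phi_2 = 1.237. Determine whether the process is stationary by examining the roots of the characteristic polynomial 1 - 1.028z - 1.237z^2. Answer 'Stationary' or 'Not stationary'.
\text{Not stationary}

The AR(p) characteristic polynomial is P(z) = 1 - 1.028z - 1.237z^2.
Stationarity requires all roots to lie outside the unit circle, i.e. |z| > 1 for every root.
Set 1 + (-1.028) z + (-1.237) z^2 = 0, i.e. a z^2 + b z + c = 0 with a = -1.237, b = -1.028, c = 1.
Discriminant D = b^2 - 4ac = (-1.028)^2 - 4*(-1.237)*1 = 1.056784 - (-4.948) = 6.004784.
D >= 0, so the roots are real: z = (-b +/- sqrt(D)) / (2a) = (1.028 +/- 2.450466) / (-2.474).
  z_1 = (1.028 + 2.450466) / (-2.474) = -1.406,   |z_1| = 1.406.
  z_2 = (1.028 - 2.450466) / (-2.474) = 0.575,   |z_2| = 0.575.
Moduli of all roots: 1.4060, 0.5750.
All moduli strictly greater than 1? No.
Verdict: Not stationary.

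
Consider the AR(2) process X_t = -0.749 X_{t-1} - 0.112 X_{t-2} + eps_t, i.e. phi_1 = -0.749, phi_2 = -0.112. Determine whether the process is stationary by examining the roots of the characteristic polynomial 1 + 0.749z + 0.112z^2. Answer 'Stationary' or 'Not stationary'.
\text{Stationary}

The AR(p) characteristic polynomial is P(z) = 1 + 0.749z + 0.112z^2.
Stationarity requires all roots to lie outside the unit circle, i.e. |z| > 1 for every root.
Set 1 + (0.749) z + (0.112) z^2 = 0, i.e. a z^2 + b z + c = 0 with a = 0.112, b = 0.749, c = 1.
Discriminant D = b^2 - 4ac = (0.749)^2 - 4*(0.112)*1 = 0.561001 - (0.448) = 0.113001.
D >= 0, so the roots are real: z = (-b +/- sqrt(D)) / (2a) = (-0.749 +/- 0.336156) / (0.224).
  z_1 = (-0.749 + 0.336156) / (0.224) = -1.8431,   |z_1| = 1.8431.
  z_2 = (-0.749 - 0.336156) / (0.224) = -4.8444,   |z_2| = 4.8444.
Moduli of all roots: 1.8431, 4.8444.
All moduli strictly greater than 1? Yes.
Verdict: Stationary.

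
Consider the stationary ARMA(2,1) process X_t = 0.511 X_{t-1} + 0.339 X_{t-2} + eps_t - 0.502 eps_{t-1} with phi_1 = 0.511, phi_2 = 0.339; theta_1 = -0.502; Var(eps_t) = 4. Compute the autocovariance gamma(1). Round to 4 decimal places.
\gamma(1) = 1.0940

Multiply the model equation by X_{t-k} and take expectations. With theta_0 = psi_0 = 1 and psi_j the MA(infinity) weights, this gives
  gamma(k) - sum_i phi_i gamma(k-i) = c_k,
  c_k = sigma^2 * sum_{j=k..q} theta_j psi_{j-k}   (c_k = 0 for k > q),
using gamma(-m) = gamma(m).
psi-weights needed (psi_j = theta_j + sum_i phi_i psi_{j-i}):
  psi_1 = theta_1 + phi_1 = -0.502 + (0.511) = 0.009
Right-hand sides:
  c_0 = sigma^2 (1 + theta_1 psi_1) = 4 * (1 + (-0.502)(0.009)) = 4 * 0.995482 = 3.981928
  c_1 = sigma^2 theta_1 = 4 * (-0.502) = -2.008
  c_2 = 0
Equations for k = 0, 1, 2 (AR order 2, c_2 = 0):
  (E0) gamma(0) = phi_1 gamma(1) + phi_2 gamma(2) + c_0
  (E1) gamma(1) = phi_1 gamma(0) + phi_2 gamma(1) + c_1
  (E2) gamma(2) = phi_1 gamma(1) + phi_2 gamma(0)
From (E1): gamma(1) = A gamma(0) + B with
  A = phi_1 / (1 - phi_2) = 0.511 / 0.661 = 0.773071,   B = c_1 / (1 - phi_2) = -2.008 / 0.661 = -3.037821.
Insert (E2) into (E0): gamma(0) (1 - phi_2^2) = phi_1 (1 + phi_2) gamma(1) + c_0.
  phi_1 (1 + phi_2) = (0.511)(1.339) = 0.684229,   1 - phi_2^2 = 0.885079.
Replace gamma(1) by A gamma(0) + B and collect gamma(0):
  gamma(0) [0.885079 - (0.684229)(0.773071)] = (0.684229)(-3.037821) + 3.981928
  gamma(0) * 0.356121 = 1.903362
  gamma(0) = 1.903362 / 0.356121 = 5.344702.
  gamma(1) = A gamma(0) + B = (0.773071)(5.344702) + (-3.037821) = 1.094013.
Therefore gamma(1) = 1.0940 (to 4 decimal places).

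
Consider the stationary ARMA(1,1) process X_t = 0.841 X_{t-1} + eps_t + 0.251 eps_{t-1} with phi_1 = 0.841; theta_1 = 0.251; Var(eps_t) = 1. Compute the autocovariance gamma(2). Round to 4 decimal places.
\gamma(2) = 3.7997

Multiply the model equation by X_{t-k} and take expectations. With theta_0 = psi_0 = 1 and psi_j the MA(infinity) weights, this gives
  gamma(k) - sum_i phi_i gamma(k-i) = c_k,
  c_k = sigma^2 * sum_{j=k..q} theta_j psi_{j-k}   (c_k = 0 for k > q),
using gamma(-m) = gamma(m).
psi-weights needed (psi_j = theta_j + sum_i phi_i psi_{j-i}):
  psi_1 = theta_1 + phi_1 = 0.251 + (0.841) = 1.092
Right-hand sides:
  c_0 = sigma^2 (1 + theta_1 psi_1) = 1 * (1 + (0.251)(1.092)) = 1 * 1.274092 = 1.274092
  c_1 = sigma^2 theta_1 = 1 * (0.251) = 0.251
  c_2 = 0
Equations for k = 0 and k = 1 (AR order 1):
  gamma(0) = phi_1 gamma(1) + c_0
  gamma(1) = phi_1 gamma(0) + c_1
Substituting the second into the first: gamma(0) (1 - phi_1^2) = c_0 + phi_1 c_1, so
  gamma(0) = (c_0 + phi_1 c_1) / (1 - phi_1^2) = (1.274092 + (0.841)(0.251)) / (1 - (0.841)^2) = 1.485183 / 0.292719 = 5.07375.
  gamma(1) = phi_1 gamma(0) + c_1 = (0.841)(5.07375) + (0.251) = 4.518024.
For k = 2 (> q): gamma(2) = phi_1 gamma(1) = (0.841)(4.518024) = 3.799658.
Therefore gamma(2) = 3.7997 (to 4 decimal places).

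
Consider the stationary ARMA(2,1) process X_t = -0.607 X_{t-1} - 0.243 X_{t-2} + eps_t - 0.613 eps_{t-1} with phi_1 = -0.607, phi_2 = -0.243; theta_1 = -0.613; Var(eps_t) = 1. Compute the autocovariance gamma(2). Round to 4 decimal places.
\gamma(2) = 0.4465

Multiply the model equation by X_{t-k} and take expectations. With theta_0 = psi_0 = 1 and psi_j the MA(infinity) weights, this gives
  gamma(k) - sum_i phi_i gamma(k-i) = c_k,
  c_k = sigma^2 * sum_{j=k..q} theta_j psi_{j-k}   (c_k = 0 for k > q),
using gamma(-m) = gamma(m).
psi-weights needed (psi_j = theta_j + sum_i phi_i psi_{j-i}):
  psi_1 = theta_1 + phi_1 = -0.613 + (-0.607) = -1.22
Right-hand sides:
  c_0 = sigma^2 (1 + theta_1 psi_1) = 1 * (1 + (-0.613)(-1.22)) = 1 * 1.74786 = 1.74786
  c_1 = sigma^2 theta_1 = 1 * (-0.613) = -0.613
  c_2 = 0
Equations for k = 0, 1, 2 (AR order 2, c_2 = 0):
  (E0) gamma(0) = phi_1 gamma(1) + phi_2 gamma(2) + c_0
  (E1) gamma(1) = phi_1 gamma(0) + phi_2 gamma(1) + c_1
  (E2) gamma(2) = phi_1 gamma(1) + phi_2 gamma(0)
From (E1): gamma(1) = A gamma(0) + B with
  A = phi_1 / (1 - phi_2) = -0.607 / 1.243 = -0.488335,   B = c_1 / (1 - phi_2) = -0.613 / 1.243 = -0.493162.
Insert (E2) into (E0): gamma(0) (1 - phi_2^2) = phi_1 (1 + phi_2) gamma(1) + c_0.
  phi_1 (1 + phi_2) = (-0.607)(0.757) = -0.459499,   1 - phi_2^2 = 0.940951.
Replace gamma(1) by A gamma(0) + B and collect gamma(0):
  gamma(0) [0.940951 - (-0.459499)(-0.488335)] = (-0.459499)(-0.493162) + 1.74786
  gamma(0) * 0.716562 = 1.974467
  gamma(0) = 1.974467 / 0.716562 = 2.755474.
  gamma(1) = A gamma(0) + B = (-0.488335)(2.755474) + (-0.493162) = -1.838755.
  gamma(2) = phi_1 gamma(1) + phi_2 gamma(0) = (-0.607)(-1.838755) + (-0.243)(2.755474) = 0.446544.
Therefore gamma(2) = 0.4465 (to 4 decimal places).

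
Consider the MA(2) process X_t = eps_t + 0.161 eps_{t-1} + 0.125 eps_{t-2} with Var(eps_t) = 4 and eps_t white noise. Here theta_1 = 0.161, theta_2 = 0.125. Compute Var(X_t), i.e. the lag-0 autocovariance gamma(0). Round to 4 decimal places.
\gamma(0) = 4.1662

For an MA(q) process X_t = eps_t + sum_i theta_i eps_{t-i} with
Var(eps_t) = sigma^2, the variance is
  gamma(0) = sigma^2 * (1 + sum_i theta_i^2).
  sum_i theta_i^2 = (0.161)^2 + (0.125)^2 = 0.025921 + 0.015625 = 0.041546.
  gamma(0) = 4 * (1 + 0.041546) = 4 * 1.041546 = 4.166184, which rounds to 4.1662.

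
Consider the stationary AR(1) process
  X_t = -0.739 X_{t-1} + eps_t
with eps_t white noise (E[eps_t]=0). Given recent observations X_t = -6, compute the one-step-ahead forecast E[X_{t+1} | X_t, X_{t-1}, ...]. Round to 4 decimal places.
E[X_{t+1} \mid \mathcal F_t] = 4.4340

For an AR(p) model X_t = c + sum_i phi_i X_{t-i} + eps_t, the
one-step-ahead conditional mean is
  E[X_{t+1} | X_t, ...] = c + sum_i phi_i X_{t+1-i}.
Substitute known values:
  E[X_{t+1} | ...] = (-0.739) * (-6)
                   = 4.4340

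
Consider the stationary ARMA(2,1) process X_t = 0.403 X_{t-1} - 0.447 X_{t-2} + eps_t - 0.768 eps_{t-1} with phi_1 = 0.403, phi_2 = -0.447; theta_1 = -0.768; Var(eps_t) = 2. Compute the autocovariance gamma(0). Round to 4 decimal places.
\gamma(0) = 3.1486

Multiply the model equation by X_{t-k} and take expectations. With theta_0 = psi_0 = 1 and psi_j the MA(infinity) weights, this gives
  gamma(k) - sum_i phi_i gamma(k-i) = c_k,
  c_k = sigma^2 * sum_{j=k..q} theta_j psi_{j-k}   (c_k = 0 for k > q),
using gamma(-m) = gamma(m).
psi-weights needed (psi_j = theta_j + sum_i phi_i psi_{j-i}):
  psi_1 = theta_1 + phi_1 = -0.768 + (0.403) = -0.365
Right-hand sides:
  c_0 = sigma^2 (1 + theta_1 psi_1) = 2 * (1 + (-0.768)(-0.365)) = 2 * 1.28032 = 2.56064
  c_1 = sigma^2 theta_1 = 2 * (-0.768) = -1.536
  c_2 = 0
Equations for k = 0, 1, 2 (AR order 2, c_2 = 0):
  (E0) gamma(0) = phi_1 gamma(1) + phi_2 gamma(2) + c_0
  (E1) gamma(1) = phi_1 gamma(0) + phi_2 gamma(1) + c_1
  (E2) gamma(2) = phi_1 gamma(1) + phi_2 gamma(0)
From (E1): gamma(1) = A gamma(0) + B with
  A = phi_1 / (1 - phi_2) = 0.403 / 1.447 = 0.278507,   B = c_1 / (1 - phi_2) = -1.536 / 1.447 = -1.061507.
Insert (E2) into (E0): gamma(0) (1 - phi_2^2) = phi_1 (1 + phi_2) gamma(1) + c_0.
  phi_1 (1 + phi_2) = (0.403)(0.553) = 0.222859,   1 - phi_2^2 = 0.800191.
Replace gamma(1) by A gamma(0) + B and collect gamma(0):
  gamma(0) [0.800191 - (0.222859)(0.278507)] = (0.222859)(-1.061507) + 2.56064
  gamma(0) * 0.738123 = 2.324074
  gamma(0) = 2.324074 / 0.738123 = 3.148626.
Therefore gamma(0) = 3.1486 (to 4 decimal places).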